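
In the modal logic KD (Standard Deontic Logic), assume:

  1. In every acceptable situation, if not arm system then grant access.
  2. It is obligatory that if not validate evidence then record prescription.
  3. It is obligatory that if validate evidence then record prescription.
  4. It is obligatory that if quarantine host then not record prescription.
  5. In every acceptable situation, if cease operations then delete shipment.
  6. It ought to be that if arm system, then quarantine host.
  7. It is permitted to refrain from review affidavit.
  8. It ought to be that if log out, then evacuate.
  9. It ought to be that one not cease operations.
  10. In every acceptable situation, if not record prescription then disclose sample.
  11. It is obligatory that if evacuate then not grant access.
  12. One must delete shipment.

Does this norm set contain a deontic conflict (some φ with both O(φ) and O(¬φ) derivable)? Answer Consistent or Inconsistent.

Consistent

Premise 5 is O(cease_operations → delete_shipment); even if O(delete_shipment) held, inferring O(cease_operations) would be affirming the consequent — invalid.
So O(cease_operations) is not derivable, and the apparent clash with O(¬cease_operations) does not arise.
A world satisfying every obligation exists (e.g. arm_system=false, cease_operations=false, delete_shipment=true, disclose_sample=false, evacuate=false, grant_access=true, log_out=false, quarantine_host=false, record_prescription=true, review_affidavit=false, validate_evidence=false); no atom is both obligatory and forbidden, so the set is consistent.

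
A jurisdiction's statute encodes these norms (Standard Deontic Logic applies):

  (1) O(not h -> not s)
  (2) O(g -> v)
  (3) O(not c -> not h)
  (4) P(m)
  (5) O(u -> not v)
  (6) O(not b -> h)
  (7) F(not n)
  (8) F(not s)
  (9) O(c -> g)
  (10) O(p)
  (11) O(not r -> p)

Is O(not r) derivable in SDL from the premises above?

No

Premise 11 is O(not r -> p); even if O(p) held, inferring O(not r) would be affirming the consequent — invalid.
No other premise forces O(not r). An ideal world satisfying every premise can still have not r false, so O(not r) is not derivable.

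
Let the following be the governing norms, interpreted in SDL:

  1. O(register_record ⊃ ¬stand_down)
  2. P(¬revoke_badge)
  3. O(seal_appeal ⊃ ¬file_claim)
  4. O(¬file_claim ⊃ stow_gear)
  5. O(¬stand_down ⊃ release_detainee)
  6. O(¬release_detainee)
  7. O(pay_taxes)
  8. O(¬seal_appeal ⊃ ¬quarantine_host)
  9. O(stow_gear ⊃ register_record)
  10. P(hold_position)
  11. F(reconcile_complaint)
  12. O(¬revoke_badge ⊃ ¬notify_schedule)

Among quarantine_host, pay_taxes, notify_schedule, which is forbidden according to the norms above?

Premise 6 gives O(¬release_detainee).
Premise 5, O(¬stand_down ⊃ release_detainee), contraposes to O(¬release_detainee ⊃ stand_down); with O(¬release_detainee) we get O(stand_down).
Premise 1, O(register_record ⊃ ¬stand_down), contraposes to O(stand_down ⊃ ¬register_record); with O(stand_down) we get O(¬register_record).
Premise 9 is O(stow_gear ⊃ register_record); contrapositively O(¬register_record ⊃ ¬stow_gear). Since O(¬register_record) holds, K gives O(¬stow_gear).
Premise 4, O(¬file_claim ⊃ stow_gear), contraposes to O(¬stow_gear ⊃ file_claim); with O(¬stow_gear) we get O(file_claim).
Premise 3 is O(seal_appeal ⊃ ¬file_claim); contrapositively O(file_claim ⊃ ¬seal_appeal). Since O(file_claim) holds, K gives O(¬seal_appeal).
Premise 8 is O(¬seal_appeal ⊃ ¬quarantine_host); since O(¬seal_appeal), deontic closure gives O(¬quarantine_host).
So O(¬quarantine_host) holds, i.e. quarantine_host is forbidden. None of the other listed options is forbidden under the premises.

quarantine_host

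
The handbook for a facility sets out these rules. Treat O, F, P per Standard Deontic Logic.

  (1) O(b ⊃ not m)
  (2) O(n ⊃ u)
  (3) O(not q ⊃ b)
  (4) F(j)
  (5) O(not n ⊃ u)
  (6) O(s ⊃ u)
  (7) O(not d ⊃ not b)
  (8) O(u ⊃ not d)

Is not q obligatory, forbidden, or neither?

By case analysis on not n: premise 5 gives O(not n ⊃ u) and premise 2 gives O(n ⊃ u), so O(u) either way.
From O(u) and premise 8, O(u ⊃ not d), we obtain O(not d).
Premise 7 is O(not d ⊃ not b); since O(not d), deontic closure gives O(not b).
The contrapositive of premise 3 (O(not q ⊃ b)) is O(not b ⊃ q), and O(not b) is already established, so O(q).
Premises 1, 4, 6 do not contribute to this derivation.
Thus O(q), which is F(not q): not q is forbidden.

Forbidden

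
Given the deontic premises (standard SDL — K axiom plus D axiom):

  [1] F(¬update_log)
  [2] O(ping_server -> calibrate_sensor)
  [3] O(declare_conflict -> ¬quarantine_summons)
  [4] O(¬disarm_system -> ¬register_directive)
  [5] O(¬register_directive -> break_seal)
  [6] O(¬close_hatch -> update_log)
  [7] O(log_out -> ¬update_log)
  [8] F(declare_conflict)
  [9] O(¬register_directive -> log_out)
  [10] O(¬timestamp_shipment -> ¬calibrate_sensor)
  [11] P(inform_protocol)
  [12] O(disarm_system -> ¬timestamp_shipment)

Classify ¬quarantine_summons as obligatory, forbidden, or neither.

Premise 3 is O(declare_conflict -> ¬quarantine_summons), but O(declare_conflict) is not derivable from the premises, so it does not yield O(¬quarantine_summons).
No premise or chain of K-axiom applications forces O(¬quarantine_summons), and none forces O(quarantine_summons). So ¬quarantine_summons is neither obligatory nor forbidden under these norms.

Neither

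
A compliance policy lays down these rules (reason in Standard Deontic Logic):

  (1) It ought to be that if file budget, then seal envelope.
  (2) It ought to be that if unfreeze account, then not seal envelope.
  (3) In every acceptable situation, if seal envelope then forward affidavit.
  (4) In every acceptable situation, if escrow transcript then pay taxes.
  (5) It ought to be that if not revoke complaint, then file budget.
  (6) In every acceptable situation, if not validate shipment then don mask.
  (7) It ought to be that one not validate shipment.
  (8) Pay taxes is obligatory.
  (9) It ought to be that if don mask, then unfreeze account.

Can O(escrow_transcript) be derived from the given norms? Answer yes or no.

Premise 4 is O(escrow_transcript → pay_taxes); even if O(pay_taxes) held, inferring O(escrow_transcript) would be affirming the consequent — invalid.
No other premise forces O(escrow_transcript). An ideal world satisfying every premise can still have escrow_transcript false, so O(escrow_transcript) is not derivable.

No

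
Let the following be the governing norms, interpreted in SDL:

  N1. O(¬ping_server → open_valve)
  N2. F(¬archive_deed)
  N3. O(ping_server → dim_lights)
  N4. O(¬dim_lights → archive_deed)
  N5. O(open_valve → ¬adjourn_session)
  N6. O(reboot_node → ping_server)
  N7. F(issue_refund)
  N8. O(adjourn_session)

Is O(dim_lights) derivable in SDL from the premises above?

Premise 8 states O(adjourn_session) outright.
The contrapositive of premise 5 (O(open_valve → ¬adjourn_session)) is O(adjourn_session → ¬open_valve), and O(adjourn_session) is already established, so O(¬open_valve).
Premise 1, O(¬ping_server → open_valve), contraposes to O(¬open_valve → ping_server); with O(¬open_valve) we get O(ping_server).
Applying K to premise 3 (O(ping_server → dim_lights)) and O(ping_server) yields O(dim_lights).
Premises 2, 4, 6, 7 do not contribute to this derivation.
So O(dim_lights) follows.

Yes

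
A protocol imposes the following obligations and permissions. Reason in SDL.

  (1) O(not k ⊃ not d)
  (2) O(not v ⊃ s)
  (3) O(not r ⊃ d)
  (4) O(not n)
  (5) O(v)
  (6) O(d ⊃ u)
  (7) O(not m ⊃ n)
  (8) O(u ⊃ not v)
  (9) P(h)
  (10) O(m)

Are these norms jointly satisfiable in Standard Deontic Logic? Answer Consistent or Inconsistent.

Premise 7 is O(not m ⊃ n), but O(not m) is not derivable from the premises, so it does not yield O(n).
So O(n) is not derivable, and the apparent clash with O(not n) does not arise.
A world satisfying every obligation exists (e.g. d=false, h=false, k=false, m=true, n=false, r=true, s=false, u=false, v=true); no atom is both obligatory and forbidden, so the set is consistent.

Consistent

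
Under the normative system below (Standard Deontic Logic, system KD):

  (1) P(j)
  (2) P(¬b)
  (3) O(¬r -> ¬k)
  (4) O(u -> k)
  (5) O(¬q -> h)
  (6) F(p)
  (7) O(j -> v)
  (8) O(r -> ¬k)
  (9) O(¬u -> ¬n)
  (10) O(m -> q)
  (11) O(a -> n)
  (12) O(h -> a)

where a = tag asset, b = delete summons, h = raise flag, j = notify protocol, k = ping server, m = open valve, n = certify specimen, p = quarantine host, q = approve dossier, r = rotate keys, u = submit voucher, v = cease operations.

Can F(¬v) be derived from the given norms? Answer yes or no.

Premise 7 is O(j -> v), but O(j) is not derivable from the premises (the permission P(j) asserts only ¬O(¬j), not O(j)), so it does not yield O(v).
No other premise forces O(v). An ideal world satisfying every premise can still have ¬v true, so F(¬v) is not derivable.

No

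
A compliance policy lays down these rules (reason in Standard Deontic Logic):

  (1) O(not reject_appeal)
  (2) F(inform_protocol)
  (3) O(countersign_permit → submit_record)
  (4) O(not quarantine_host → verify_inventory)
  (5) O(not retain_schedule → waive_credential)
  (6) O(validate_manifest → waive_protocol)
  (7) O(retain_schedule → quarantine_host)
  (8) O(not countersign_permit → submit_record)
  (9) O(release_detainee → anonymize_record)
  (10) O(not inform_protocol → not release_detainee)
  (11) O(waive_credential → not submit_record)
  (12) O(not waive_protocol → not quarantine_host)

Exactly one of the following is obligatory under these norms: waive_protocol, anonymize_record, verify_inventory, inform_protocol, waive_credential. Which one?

waive_protocol

Premises 3 and 8 are O(countersign_permit → submit_record) and O(not countersign_permit → submit_record); every ideal world satisfies countersign_permit or not countersign_permit, so in either case submit_record holds — hence O(submit_record).
Premise 11, O(waive_credential → not submit_record), contraposes to O(submit_record → not waive_credential); with O(submit_record) we get O(not waive_credential).
The contrapositive of premise 5 (O(not retain_schedule → waive_credential)) is O(not waive_credential → retain_schedule), and O(not waive_credential) is already established, so O(retain_schedule).
Applying K to premise 7 (O(retain_schedule → quarantine_host)) and O(retain_schedule) yields O(quarantine_host).
The contrapositive of premise 12 (O(not waive_protocol → not quarantine_host)) is O(quarantine_host → waive_protocol), and O(quarantine_host) is already established, so O(waive_protocol).
So O(waive_protocol) holds — waive_protocol is obligatory. None of the other listed options is made obligatory by any chain of premises.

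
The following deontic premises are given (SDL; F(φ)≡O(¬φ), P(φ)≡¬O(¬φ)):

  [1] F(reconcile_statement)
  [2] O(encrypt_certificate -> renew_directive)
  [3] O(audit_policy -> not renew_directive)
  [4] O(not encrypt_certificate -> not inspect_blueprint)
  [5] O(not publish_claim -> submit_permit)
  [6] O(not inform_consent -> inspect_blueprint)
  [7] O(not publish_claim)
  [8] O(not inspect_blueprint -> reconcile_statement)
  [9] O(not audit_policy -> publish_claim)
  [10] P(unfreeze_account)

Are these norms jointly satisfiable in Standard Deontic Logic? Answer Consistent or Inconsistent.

Premise 1 is F(reconcile_statement), i.e. O(not reconcile_statement).
Premise 8 is O(not inspect_blueprint -> reconcile_statement); contrapositively O(not reconcile_statement -> inspect_blueprint). Since O(not reconcile_statement) holds, K gives O(inspect_blueprint).
Premise 4, O(not encrypt_certificate -> not inspect_blueprint), contraposes to O(inspect_blueprint -> encrypt_certificate); with O(inspect_blueprint) we get O(encrypt_certificate).
Premise 2 is O(encrypt_certificate -> renew_directive); since O(encrypt_certificate), deontic closure gives O(renew_directive).
Premise 3 is O(audit_policy -> not renew_directive); contrapositively O(renew_directive -> not audit_policy). Since O(renew_directive) holds, K gives O(not audit_policy).
Applying K to premise 9 (O(not audit_policy -> publish_claim)) and O(not audit_policy) yields O(publish_claim).
Yet premise 7 states O(not publish_claim).
We now have both O(publish_claim) and O(not publish_claim) — publish_claim is simultaneously obligatory and forbidden, violating the D-axiom.

Inconsistent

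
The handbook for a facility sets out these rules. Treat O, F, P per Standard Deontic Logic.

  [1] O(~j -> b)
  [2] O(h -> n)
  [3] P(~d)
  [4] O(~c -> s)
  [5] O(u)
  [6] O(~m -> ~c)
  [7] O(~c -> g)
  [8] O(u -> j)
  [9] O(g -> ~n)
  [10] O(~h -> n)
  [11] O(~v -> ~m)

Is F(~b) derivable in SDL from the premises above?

Premise 1 is O(~j -> b), but O(~j) is not derivable from the premises, so it does not yield O(b).
No other premise forces O(b). An ideal world satisfying every premise can still have ~b true, so F(~b) is not derivable.

No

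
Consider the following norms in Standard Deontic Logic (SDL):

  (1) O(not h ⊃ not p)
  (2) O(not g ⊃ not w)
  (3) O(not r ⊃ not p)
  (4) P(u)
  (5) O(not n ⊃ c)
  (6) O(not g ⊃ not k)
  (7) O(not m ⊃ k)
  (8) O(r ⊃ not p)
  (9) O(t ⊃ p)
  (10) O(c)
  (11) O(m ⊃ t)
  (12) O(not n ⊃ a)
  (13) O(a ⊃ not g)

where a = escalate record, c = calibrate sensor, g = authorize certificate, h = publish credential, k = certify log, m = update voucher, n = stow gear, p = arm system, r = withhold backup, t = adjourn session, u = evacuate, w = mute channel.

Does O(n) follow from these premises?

By case analysis on not r: premise 3 gives O(not r ⊃ not p) and premise 8 gives O(r ⊃ not p), so O(not p) either way.
Premise 9 is O(t ⊃ p); contrapositively O(not p ⊃ not t). Since O(not p) holds, K gives O(not t).
Premise 11, O(m ⊃ t), contraposes to O(not t ⊃ not m); with O(not t) we get O(not m).
From O(not m) and premise 7, O(not m ⊃ k), we obtain O(k).
The contrapositive of premise 6 (O(not g ⊃ not k)) is O(k ⊃ g), and O(k) is already established, so O(g).
Premise 13 is O(a ⊃ not g); contrapositively O(g ⊃ not a). Since O(g) holds, K gives O(not a).
Premise 12, O(not n ⊃ a), contraposes to O(not a ⊃ n); with O(not a) we get O(n).
Premises 1, 2, 4, 5, 10 do not contribute to this derivation.
So O(n) follows.

Yes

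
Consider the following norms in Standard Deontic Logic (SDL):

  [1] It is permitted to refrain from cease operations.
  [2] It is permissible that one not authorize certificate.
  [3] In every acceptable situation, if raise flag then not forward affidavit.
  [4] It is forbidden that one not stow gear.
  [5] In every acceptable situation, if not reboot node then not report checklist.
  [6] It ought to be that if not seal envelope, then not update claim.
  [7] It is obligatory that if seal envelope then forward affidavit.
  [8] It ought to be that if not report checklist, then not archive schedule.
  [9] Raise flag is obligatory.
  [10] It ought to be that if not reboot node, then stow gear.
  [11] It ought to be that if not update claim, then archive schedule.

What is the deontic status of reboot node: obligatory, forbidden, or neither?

Premise 9 states O(raise_flag) outright.
With premise 3, O(raise_flag → ¬forward_affidavit), the K-axiom yields O(¬forward_affidavit).
Premise 7, O(seal_envelope → forward_affidavit), contraposes to O(¬forward_affidavit → ¬seal_envelope); with O(¬forward_affidavit) we get O(¬seal_envelope).
From O(¬seal_envelope) and premise 6, O(¬seal_envelope → ¬update_claim), we obtain O(¬update_claim).
Premise 11 is O(¬update_claim → archive_schedule); since O(¬update_claim), deontic closure gives O(archive_schedule).
Premise 8, O(¬report_checklist → ¬archive_schedule), contraposes to O(archive_schedule → report_checklist); with O(archive_schedule) we get O(report_checklist).
The contrapositive of premise 5 (O(¬reboot_node → ¬report_checklist)) is O(report_checklist → reboot_node), and O(report_checklist) is already established, so O(reboot_node).
Premises 1, 2, 4, 10 do not contribute to this derivation.
Hence reboot_node is obligatory.

Obligatory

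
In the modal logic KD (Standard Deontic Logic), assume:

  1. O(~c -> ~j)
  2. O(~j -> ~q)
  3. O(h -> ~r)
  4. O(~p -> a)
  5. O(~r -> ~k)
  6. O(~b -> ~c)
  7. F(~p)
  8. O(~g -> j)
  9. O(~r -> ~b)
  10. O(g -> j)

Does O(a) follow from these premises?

Premise 4 is O(~p -> a), but O(~p) is not derivable from the premises, so it does not yield O(a).
No other premise forces O(a). An ideal world satisfying every premise can still have a false, so O(a) is not derivable.

No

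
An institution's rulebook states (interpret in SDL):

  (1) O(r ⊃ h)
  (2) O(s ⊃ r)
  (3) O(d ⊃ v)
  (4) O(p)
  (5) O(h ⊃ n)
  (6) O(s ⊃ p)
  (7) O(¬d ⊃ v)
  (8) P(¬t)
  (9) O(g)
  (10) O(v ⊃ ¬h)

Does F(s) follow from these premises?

Premises 7 and 3 are O(¬d ⊃ v) and O(d ⊃ v); every ideal world satisfies ¬d or d, so in either case v holds — hence O(v).
From O(v) and premise 10, O(v ⊃ ¬h), we obtain O(¬h).
Premise 1 is O(r ⊃ h); contrapositively O(¬h ⊃ ¬r). Since O(¬h) holds, K gives O(¬r).
Premise 2 is O(s ⊃ r); contrapositively O(¬r ⊃ ¬s). Since O(¬r) holds, K gives O(¬s).
Premises 4, 5, 6, 8, 9 do not contribute to this derivation.
So O(¬s) holds, i.e. F(s). The claim follows.

Yes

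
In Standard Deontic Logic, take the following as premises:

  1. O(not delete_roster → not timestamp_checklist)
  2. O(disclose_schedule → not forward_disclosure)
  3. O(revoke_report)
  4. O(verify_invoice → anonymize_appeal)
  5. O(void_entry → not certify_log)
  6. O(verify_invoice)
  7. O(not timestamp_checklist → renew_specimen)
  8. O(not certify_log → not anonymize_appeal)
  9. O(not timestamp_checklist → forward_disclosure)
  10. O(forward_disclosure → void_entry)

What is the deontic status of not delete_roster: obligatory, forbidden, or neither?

Forbidden

Premise 6 states O(verify_invoice) outright.
Premise 4 is O(verify_invoice → anonymize_appeal); since O(verify_invoice), deontic closure gives O(anonymize_appeal).
Premise 8 is O(not certify_log → not anonymize_appeal); contrapositively O(anonymize_appeal → certify_log). Since O(anonymize_appeal) holds, K gives O(certify_log).
Premise 5 is O(void_entry → not certify_log); contrapositively O(certify_log → not void_entry). Since O(certify_log) holds, K gives O(not void_entry).
The contrapositive of premise 10 (O(forward_disclosure → void_entry)) is O(not void_entry → not forward_disclosure), and O(not void_entry) is already established, so O(not forward_disclosure).
Premise 9 is O(not timestamp_checklist → forward_disclosure); contrapositively O(not forward_disclosure → timestamp_checklist). Since O(not forward_disclosure) holds, K gives O(timestamp_checklist).
The contrapositive of premise 1 (O(not delete_roster → not timestamp_checklist)) is O(timestamp_checklist → delete_roster), and O(timestamp_checklist) is already established, so O(delete_roster).
Premises 2, 3, 7 do not contribute to this derivation.
Thus O(delete_roster), which is F(not delete_roster): not delete_roster is forbidden.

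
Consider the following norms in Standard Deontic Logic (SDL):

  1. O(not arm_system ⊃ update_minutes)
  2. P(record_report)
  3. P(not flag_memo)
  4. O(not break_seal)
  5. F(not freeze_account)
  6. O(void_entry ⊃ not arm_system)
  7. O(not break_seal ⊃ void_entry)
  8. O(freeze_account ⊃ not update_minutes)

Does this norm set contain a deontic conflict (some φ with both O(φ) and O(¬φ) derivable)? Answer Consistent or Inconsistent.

Premise 5 is F(not freeze_account), i.e. O(freeze_account).
From O(freeze_account) and premise 8, O(freeze_account ⊃ not update_minutes), we obtain O(not update_minutes).
The contrapositive of premise 1 (O(not arm_system ⊃ update_minutes)) is O(not update_minutes ⊃ arm_system), and O(not update_minutes) is already established, so O(arm_system).
Premise 6, O(void_entry ⊃ not arm_system), contraposes to O(arm_system ⊃ not void_entry); with O(arm_system) we get O(not void_entry).
The contrapositive of premise 7 (O(not break_seal ⊃ void_entry)) is O(not void_entry ⊃ break_seal), and O(not void_entry) is already established, so O(break_seal).
But premise 4 directly asserts O(not break_seal).
We now have both O(break_seal) and O(not break_seal) — break_seal is simultaneously obligatory and forbidden, violating the D-axiom.

Inconsistent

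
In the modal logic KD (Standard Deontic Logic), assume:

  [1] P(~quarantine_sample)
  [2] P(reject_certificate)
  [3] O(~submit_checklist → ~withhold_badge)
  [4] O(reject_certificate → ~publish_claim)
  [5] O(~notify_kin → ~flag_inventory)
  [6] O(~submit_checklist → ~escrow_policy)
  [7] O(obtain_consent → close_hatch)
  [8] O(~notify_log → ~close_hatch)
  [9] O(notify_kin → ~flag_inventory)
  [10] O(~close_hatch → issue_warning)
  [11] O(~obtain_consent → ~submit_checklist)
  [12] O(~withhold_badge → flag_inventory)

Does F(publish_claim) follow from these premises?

No

Premise 4 is O(reject_certificate → ~publish_claim), but O(reject_certificate) is not derivable from the premises (the permission P(reject_certificate) asserts only ~O(~reject_certificate), not O(reject_certificate)), so it does not yield O(~publish_claim).
No other premise forces O(~publish_claim). An ideal world satisfying every premise can still have publish_claim true, so F(publish_claim) is not derivable.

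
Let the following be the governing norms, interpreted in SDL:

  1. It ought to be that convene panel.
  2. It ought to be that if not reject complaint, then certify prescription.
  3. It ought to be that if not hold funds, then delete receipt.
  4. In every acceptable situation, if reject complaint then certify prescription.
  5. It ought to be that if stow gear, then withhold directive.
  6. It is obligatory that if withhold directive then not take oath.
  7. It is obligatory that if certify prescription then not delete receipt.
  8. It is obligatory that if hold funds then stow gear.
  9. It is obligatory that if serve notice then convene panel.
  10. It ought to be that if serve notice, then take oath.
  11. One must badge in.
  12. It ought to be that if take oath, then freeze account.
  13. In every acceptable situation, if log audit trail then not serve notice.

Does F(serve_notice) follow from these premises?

By case analysis on reject_complaint: premise 4 gives O(reject_complaint → certify_prescription) and premise 2 gives O(¬reject_complaint → certify_prescription), so O(certify_prescription) either way.
With premise 7, O(certify_prescription → ¬delete_receipt), the K-axiom yields O(¬delete_receipt).
The contrapositive of premise 3 (O(¬hold_funds → delete_receipt)) is O(¬delete_receipt → hold_funds), and O(¬delete_receipt) is already established, so O(hold_funds).
Applying K to premise 8 (O(hold_funds → stow_gear)) and O(hold_funds) yields O(stow_gear).
With premise 5, O(stow_gear → withhold_directive), the K-axiom yields O(withhold_directive).
Applying K to premise 6 (O(withhold_directive → ¬take_oath)) and O(withhold_directive) yields O(¬take_oath).
Premise 10, O(serve_notice → take_oath), contraposes to O(¬take_oath → ¬serve_notice); with O(¬take_oath) we get O(¬serve_notice).
Premises 1, 9, 11, 12, 13 do not contribute to this derivation.
So O(¬serve_notice) holds, i.e. F(serve_notice). The claim follows.

Yes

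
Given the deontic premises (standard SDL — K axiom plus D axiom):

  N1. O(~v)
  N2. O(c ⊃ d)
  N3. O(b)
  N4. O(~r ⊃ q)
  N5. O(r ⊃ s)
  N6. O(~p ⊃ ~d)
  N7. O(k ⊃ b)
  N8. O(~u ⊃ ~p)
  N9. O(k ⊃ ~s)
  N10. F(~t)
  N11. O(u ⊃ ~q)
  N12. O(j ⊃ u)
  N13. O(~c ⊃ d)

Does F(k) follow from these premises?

Premises 2 and 13 cover both cases: O(c ⊃ d) and O(~c ⊃ d). Since c ∨ ~c is a tautology, O(d) follows.
Premise 6, O(~p ⊃ ~d), contraposes to O(d ⊃ p); with O(d) we get O(p).
The contrapositive of premise 8 (O(~u ⊃ ~p)) is O(p ⊃ u), and O(p) is already established, so O(u).
Premise 11 is O(u ⊃ ~q); since O(u), deontic closure gives O(~q).
Premise 4 is O(~r ⊃ q); contrapositively O(~q ⊃ r). Since O(~q) holds, K gives O(r).
Applying K to premise 5 (O(r ⊃ s)) and O(r) yields O(s).
The contrapositive of premise 9 (O(k ⊃ ~s)) is O(s ⊃ ~k), and O(s) is already established, so O(~k).
Premises 1, 3, 7, 10, 12 do not contribute to this derivation.
So O(~k) holds, i.e. F(k). The claim follows.

Yes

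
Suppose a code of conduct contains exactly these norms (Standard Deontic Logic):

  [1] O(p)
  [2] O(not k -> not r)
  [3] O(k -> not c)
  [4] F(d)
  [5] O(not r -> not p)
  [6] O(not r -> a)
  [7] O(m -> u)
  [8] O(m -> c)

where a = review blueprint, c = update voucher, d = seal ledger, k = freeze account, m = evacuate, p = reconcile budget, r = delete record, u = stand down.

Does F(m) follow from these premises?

Yes

Premise 1 gives O(p).
Premise 5 is O(not r -> not p); contrapositively O(p -> r). Since O(p) holds, K gives O(r).
Premise 2 is O(not k -> not r); contrapositively O(r -> k). Since O(r) holds, K gives O(k).
Premise 3 is O(k -> not c); since O(k), deontic closure gives O(not c).
Premise 8, O(m -> c), contraposes to O(not c -> not m); with O(not c) we get O(not m).
Premises 4, 6, 7 do not contribute to this derivation.
So O(not m) holds, i.e. F(m). The claim follows.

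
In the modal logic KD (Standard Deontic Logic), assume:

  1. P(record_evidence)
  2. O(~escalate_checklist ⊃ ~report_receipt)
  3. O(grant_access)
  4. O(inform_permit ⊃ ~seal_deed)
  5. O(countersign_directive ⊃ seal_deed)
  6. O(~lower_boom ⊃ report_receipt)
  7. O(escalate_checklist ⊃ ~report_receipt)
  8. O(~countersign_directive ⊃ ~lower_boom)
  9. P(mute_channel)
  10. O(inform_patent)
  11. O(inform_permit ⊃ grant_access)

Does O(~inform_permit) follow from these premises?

Premises 7 and 2 cover both cases: O(escalate_checklist ⊃ ~report_receipt) and O(~escalate_checklist ⊃ ~report_receipt). Since escalate_checklist ∨ ~escalate_checklist is a tautology, O(~report_receipt) follows.
The contrapositive of premise 6 (O(~lower_boom ⊃ report_receipt)) is O(~report_receipt ⊃ lower_boom), and O(~report_receipt) is already established, so O(lower_boom).
The contrapositive of premise 8 (O(~countersign_directive ⊃ ~lower_boom)) is O(lower_boom ⊃ countersign_directive), and O(lower_boom) is already established, so O(countersign_directive).
Premise 5 is O(countersign_directive ⊃ seal_deed); since O(countersign_directive), deontic closure gives O(seal_deed).
The contrapositive of premise 4 (O(inform_permit ⊃ ~seal_deed)) is O(seal_deed ⊃ ~inform_permit), and O(seal_deed) is already established, so O(~inform_permit).
Premises 1, 3, 9, 10, 11 do not contribute to this derivation.
So O(~inform_permit) follows.

Yes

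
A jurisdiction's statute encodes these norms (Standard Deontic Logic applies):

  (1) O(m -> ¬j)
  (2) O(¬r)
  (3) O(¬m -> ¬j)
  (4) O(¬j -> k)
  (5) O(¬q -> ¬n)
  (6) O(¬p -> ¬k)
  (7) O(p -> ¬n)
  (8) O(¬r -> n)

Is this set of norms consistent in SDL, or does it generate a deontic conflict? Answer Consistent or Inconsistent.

By case analysis on m: premise 1 gives O(m -> ¬j) and premise 3 gives O(¬m -> ¬j), so O(¬j) either way.
Applying K to premise 4 (O(¬j -> k)) and O(¬j) yields O(k).
Premise 6 is O(¬p -> ¬k); contrapositively O(k -> p). Since O(k) holds, K gives O(p).
With premise 7, O(p -> ¬n), the K-axiom yields O(¬n).
Premise 8 is O(¬r -> n); contrapositively O(¬n -> r). Since O(¬n) holds, K gives O(r).
Yet premise 2 states O(¬r).
We now have both O(r) and O(¬r) — r is simultaneously obligatory and forbidden, violating the D-axiom.

Inconsistent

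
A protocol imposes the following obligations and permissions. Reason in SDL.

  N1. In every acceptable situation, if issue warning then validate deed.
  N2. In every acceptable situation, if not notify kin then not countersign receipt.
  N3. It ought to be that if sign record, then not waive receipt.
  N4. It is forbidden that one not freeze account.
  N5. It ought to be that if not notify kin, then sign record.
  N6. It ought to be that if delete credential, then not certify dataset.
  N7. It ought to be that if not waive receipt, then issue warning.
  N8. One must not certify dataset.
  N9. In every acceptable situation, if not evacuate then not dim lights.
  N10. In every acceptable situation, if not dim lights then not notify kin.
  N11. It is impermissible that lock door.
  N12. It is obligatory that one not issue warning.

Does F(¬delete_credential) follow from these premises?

No

Premise 6 is O(delete_credential → ¬certify_dataset); even if O(¬certify_dataset) held, inferring O(delete_credential) would be affirming the consequent — invalid.
No other premise forces O(delete_credential). An ideal world satisfying every premise can still have ¬delete_credential true, so F(¬delete_credential) is not derivable.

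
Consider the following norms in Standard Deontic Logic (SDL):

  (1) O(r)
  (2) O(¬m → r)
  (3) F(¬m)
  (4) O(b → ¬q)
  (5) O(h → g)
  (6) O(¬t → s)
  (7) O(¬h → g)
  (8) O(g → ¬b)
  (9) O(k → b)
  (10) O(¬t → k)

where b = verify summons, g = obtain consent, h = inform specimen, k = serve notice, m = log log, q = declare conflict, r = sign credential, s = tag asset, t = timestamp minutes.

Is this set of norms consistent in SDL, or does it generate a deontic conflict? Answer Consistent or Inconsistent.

Consistent

Premise 2 is O(¬m → r); even if O(r) held, inferring O(¬m) would be affirming the consequent — invalid.
So O(¬m) is not derivable, and the apparent clash with O(m) does not arise.
A world satisfying every obligation exists (e.g. b=false, g=true, h=false, k=false, m=true, q=false, r=true, s=false, t=true); no atom is both obligatory and forbidden, so the set is consistent.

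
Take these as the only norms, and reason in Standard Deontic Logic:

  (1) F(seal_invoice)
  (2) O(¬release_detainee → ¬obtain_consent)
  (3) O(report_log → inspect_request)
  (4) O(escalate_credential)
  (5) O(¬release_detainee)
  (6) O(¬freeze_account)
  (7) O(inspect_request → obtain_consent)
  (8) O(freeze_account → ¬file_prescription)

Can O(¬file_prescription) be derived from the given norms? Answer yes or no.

Premise 8 is O(freeze_account → ¬file_prescription), but O(freeze_account) is not derivable from the premises, so it does not yield O(¬file_prescription).
No other premise forces O(¬file_prescription). An ideal world satisfying every premise can still have ¬file_prescription false, so O(¬file_prescription) is not derivable.

No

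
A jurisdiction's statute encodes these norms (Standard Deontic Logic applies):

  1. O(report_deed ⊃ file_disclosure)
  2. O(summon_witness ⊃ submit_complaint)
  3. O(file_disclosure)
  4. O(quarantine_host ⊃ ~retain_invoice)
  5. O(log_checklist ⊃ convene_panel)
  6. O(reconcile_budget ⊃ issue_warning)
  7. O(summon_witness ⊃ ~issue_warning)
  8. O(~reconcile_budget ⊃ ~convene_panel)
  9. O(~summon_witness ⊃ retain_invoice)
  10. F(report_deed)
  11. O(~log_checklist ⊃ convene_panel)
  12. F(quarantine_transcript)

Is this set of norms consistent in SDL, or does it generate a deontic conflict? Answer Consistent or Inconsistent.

Premise 1 is O(report_deed ⊃ file_disclosure); even if O(file_disclosure) held, inferring O(report_deed) would be affirming the consequent — invalid.
So O(report_deed) is not derivable, and the apparent clash with O(~report_deed) does not arise.
A world satisfying every obligation exists (e.g. convene_panel=true, file_disclosure=true, issue_warning=true, log_checklist=false, quarantine_host=false, quarantine_transcript=false, reconcile_budget=true, report_deed=false, retain_invoice=true, submit_complaint=false, summon_witness=false); no atom is both obligatory and forbidden, so the set is consistent.

Consistent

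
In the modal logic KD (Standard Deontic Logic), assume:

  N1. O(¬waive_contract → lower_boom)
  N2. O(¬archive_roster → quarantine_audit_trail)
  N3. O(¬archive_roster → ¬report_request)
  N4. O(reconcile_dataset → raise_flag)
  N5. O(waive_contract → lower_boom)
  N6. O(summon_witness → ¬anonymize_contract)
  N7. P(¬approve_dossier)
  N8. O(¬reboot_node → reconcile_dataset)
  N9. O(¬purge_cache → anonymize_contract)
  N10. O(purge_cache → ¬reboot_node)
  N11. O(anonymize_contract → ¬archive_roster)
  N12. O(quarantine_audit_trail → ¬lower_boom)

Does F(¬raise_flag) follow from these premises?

Premises 5 and 1 are O(waive_contract → lower_boom) and O(¬waive_contract → lower_boom); every ideal world satisfies waive_contract or ¬waive_contract, so in either case lower_boom holds — hence O(lower_boom).
Premise 12, O(quarantine_audit_trail → ¬lower_boom), contraposes to O(lower_boom → ¬quarantine_audit_trail); with O(lower_boom) we get O(¬quarantine_audit_trail).
Premise 2, O(¬archive_roster → quarantine_audit_trail), contraposes to O(¬quarantine_audit_trail → archive_roster); with O(¬quarantine_audit_trail) we get O(archive_roster).
The contrapositive of premise 11 (O(anonymize_contract → ¬archive_roster)) is O(archive_roster → ¬anonymize_contract), and O(archive_roster) is already established, so O(¬anonymize_contract).
The contrapositive of premise 9 (O(¬purge_cache → anonymize_contract)) is O(¬anonymize_contract → purge_cache), and O(¬anonymize_contract) is already established, so O(purge_cache).
Premise 10 is O(purge_cache → ¬reboot_node); since O(purge_cache), deontic closure gives O(¬reboot_node).
With premise 8, O(¬reboot_node → reconcile_dataset), the K-axiom yields O(reconcile_dataset).
Premise 4 is O(reconcile_dataset → raise_flag); since O(reconcile_dataset), deontic closure gives O(raise_flag).
Premises 3, 6, 7 do not contribute to this derivation.
So O(raise_flag) holds, i.e. F(¬raise_flag). The claim follows.

Yes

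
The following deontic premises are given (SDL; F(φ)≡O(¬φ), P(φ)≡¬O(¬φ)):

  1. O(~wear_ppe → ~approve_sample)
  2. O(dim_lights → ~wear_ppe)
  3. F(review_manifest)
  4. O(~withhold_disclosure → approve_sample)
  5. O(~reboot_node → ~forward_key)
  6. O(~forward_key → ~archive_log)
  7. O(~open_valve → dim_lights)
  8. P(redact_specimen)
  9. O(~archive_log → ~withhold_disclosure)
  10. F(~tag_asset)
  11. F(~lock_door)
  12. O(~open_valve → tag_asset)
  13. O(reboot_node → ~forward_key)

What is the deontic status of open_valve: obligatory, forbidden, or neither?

Obligatory

Premises 5 and 13 cover both cases: O(~reboot_node → ~forward_key) and O(reboot_node → ~forward_key). Since ~reboot_node ∨ reboot_node is a tautology, O(~forward_key) follows.
From O(~forward_key) and premise 6, O(~forward_key → ~archive_log), we obtain O(~archive_log).
Applying K to premise 9 (O(~archive_log → ~withhold_disclosure)) and O(~archive_log) yields O(~withhold_disclosure).
Applying K to premise 4 (O(~withhold_disclosure → approve_sample)) and O(~withhold_disclosure) yields O(approve_sample).
The contrapositive of premise 1 (O(~wear_ppe → ~approve_sample)) is O(approve_sample → wear_ppe), and O(approve_sample) is already established, so O(wear_ppe).
Premise 2, O(dim_lights → ~wear_ppe), contraposes to O(wear_ppe → ~dim_lights); with O(wear_ppe) we get O(~dim_lights).
Premise 7, O(~open_valve → dim_lights), contraposes to O(~dim_lights → open_valve); with O(~dim_lights) we get O(open_valve).
Premises 3, 8, 10, 11, 12 do not contribute to this derivation.
Hence open_valve is obligatory.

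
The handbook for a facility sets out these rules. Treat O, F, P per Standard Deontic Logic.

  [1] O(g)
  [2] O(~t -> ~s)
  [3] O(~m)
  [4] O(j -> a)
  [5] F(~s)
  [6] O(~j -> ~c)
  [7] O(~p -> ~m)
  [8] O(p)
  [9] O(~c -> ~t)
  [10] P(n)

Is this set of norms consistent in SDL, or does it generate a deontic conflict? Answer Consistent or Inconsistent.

Consistent

Premise 7 is O(~p -> ~m); even if O(~m) held, inferring O(~p) would be affirming the consequent — invalid.
So O(~p) is not derivable, and the apparent clash with O(p) does not arise.
A world satisfying every obligation exists (e.g. a=true, c=true, g=true, j=true, m=false, n=false, p=true, s=true, t=true); no atom is both obligatory and forbidden, so the set is consistent.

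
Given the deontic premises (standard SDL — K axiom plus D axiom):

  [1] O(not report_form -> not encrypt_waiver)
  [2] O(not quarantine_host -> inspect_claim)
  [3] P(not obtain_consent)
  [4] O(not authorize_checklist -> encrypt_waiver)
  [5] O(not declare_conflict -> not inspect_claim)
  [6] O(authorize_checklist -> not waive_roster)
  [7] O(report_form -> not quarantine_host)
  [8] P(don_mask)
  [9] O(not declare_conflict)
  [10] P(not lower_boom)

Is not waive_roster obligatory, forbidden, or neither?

Premise 9 gives O(not declare_conflict).
Applying K to premise 5 (O(not declare_conflict -> not inspect_claim)) and O(not declare_conflict) yields O(not inspect_claim).
The contrapositive of premise 2 (O(not quarantine_host -> inspect_claim)) is O(not inspect_claim -> quarantine_host), and O(not inspect_claim) is already established, so O(quarantine_host).
Premise 7, O(report_form -> not quarantine_host), contraposes to O(quarantine_host -> not report_form); with O(quarantine_host) we get O(not report_form).
With premise 1, O(not report_form -> not encrypt_waiver), the K-axiom yields O(not encrypt_waiver).
Premise 4, O(not authorize_checklist -> encrypt_waiver), contraposes to O(not encrypt_waiver -> authorize_checklist); with O(not encrypt_waiver) we get O(authorize_checklist).
With premise 6, O(authorize_checklist -> not waive_roster), the K-axiom yields O(not waive_roster).
Premises 3, 8, 10 do not contribute to this derivation.
Hence not waive_roster is obligatory.

Obligatory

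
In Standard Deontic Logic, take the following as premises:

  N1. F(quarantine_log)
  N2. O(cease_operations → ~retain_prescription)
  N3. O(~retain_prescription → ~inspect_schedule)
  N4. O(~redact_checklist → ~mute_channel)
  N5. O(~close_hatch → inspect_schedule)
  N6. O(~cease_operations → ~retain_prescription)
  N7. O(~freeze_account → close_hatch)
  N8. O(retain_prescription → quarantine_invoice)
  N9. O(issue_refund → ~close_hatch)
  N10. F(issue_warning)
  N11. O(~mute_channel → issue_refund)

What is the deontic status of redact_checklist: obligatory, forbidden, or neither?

By case analysis on cease_operations: premise 2 gives O(cease_operations → ~retain_prescription) and premise 6 gives O(~cease_operations → ~retain_prescription), so O(~retain_prescription) either way.
Applying K to premise 3 (O(~retain_prescription → ~inspect_schedule)) and O(~retain_prescription) yields O(~inspect_schedule).
Premise 5 is O(~close_hatch → inspect_schedule); contrapositively O(~inspect_schedule → close_hatch). Since O(~inspect_schedule) holds, K gives O(close_hatch).
Premise 9, O(issue_refund → ~close_hatch), contraposes to O(close_hatch → ~issue_refund); with O(close_hatch) we get O(~issue_refund).
Premise 11 is O(~mute_channel → issue_refund); contrapositively O(~issue_refund → mute_channel). Since O(~issue_refund) holds, K gives O(mute_channel).
Premise 4 is O(~redact_checklist → ~mute_channel); contrapositively O(mute_channel → redact_checklist). Since O(mute_channel) holds, K gives O(redact_checklist).
Premises 1, 7, 8, 10 do not contribute to this derivation.
Hence redact_checklist is obligatory.

Obligatory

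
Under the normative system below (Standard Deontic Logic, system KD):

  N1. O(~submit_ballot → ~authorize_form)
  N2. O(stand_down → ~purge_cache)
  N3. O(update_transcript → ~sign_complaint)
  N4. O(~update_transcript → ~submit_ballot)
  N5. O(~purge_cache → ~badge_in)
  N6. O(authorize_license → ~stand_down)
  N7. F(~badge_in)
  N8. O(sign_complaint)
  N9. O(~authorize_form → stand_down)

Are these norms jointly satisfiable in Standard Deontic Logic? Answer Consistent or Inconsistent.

Premise 7, F(~badge_in), is equivalent to O(badge_in).
Premise 5 is O(~purge_cache → ~badge_in); contrapositively O(badge_in → purge_cache). Since O(badge_in) holds, K gives O(purge_cache).
Premise 2, O(stand_down → ~purge_cache), contraposes to O(purge_cache → ~stand_down); with O(purge_cache) we get O(~stand_down).
The contrapositive of premise 9 (O(~authorize_form → stand_down)) is O(~stand_down → authorize_form), and O(~stand_down) is already established, so O(authorize_form).
The contrapositive of premise 1 (O(~submit_ballot → ~authorize_form)) is O(authorize_form → submit_ballot), and O(authorize_form) is already established, so O(submit_ballot).
Premise 4 is O(~update_transcript → ~submit_ballot); contrapositively O(submit_ballot → update_transcript). Since O(submit_ballot) holds, K gives O(update_transcript).
From O(update_transcript) and premise 3, O(update_transcript → ~sign_complaint), we obtain O(~sign_complaint).
Yet premise 8 states O(sign_complaint).
We now have both O(~sign_complaint) and O(sign_complaint) — sign_complaint is simultaneously obligatory and forbidden, violating the D-axiom.

Inconsistent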